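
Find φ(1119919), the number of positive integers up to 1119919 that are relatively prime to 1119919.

Factor: 1119919 = 83 · 103 · 131.
φ(1119919) = (83−1) · (103−1) · (131−1) = 82 · 102 · 130 = 1087320.

1087320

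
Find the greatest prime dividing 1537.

53

1537 = 29 · 53
53 is prime.
So 1537 = 29 · 53; the largest prime factor is 53.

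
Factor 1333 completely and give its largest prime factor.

43

1333 = 31 · 43
43 is prime.
So 1333 = 31 · 43; the largest prime factor is 43.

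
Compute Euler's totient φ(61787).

Factor: 61787 = 11 · 41 · 137.
φ(61787) = (11−1) · (41−1) · (137−1) = 10 · 40 · 136 = 54400.

54400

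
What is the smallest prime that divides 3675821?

67

3675821 is odd.
Digit sum 32, not divisible by 3.
Ends in 1: not divisible by 5.
7: 3675821 = 7·525117 + 2
11: 3675821 = 11·334165 + 6
13: 3675821 = 13·282755 + 6
17: 3675821 = 17·216224 + 13
19: 3675821 = 19·193464 + 5
23: 3675821 = 23·159818 + 7
29: 3675821 = 29·126752 + 13
31: 3675821 = 31·118574 + 27
37: 3675821 = 37·99346 + 19
41: 3675821 = 41·89654 + 7
43: 3675821 = 43·85484 + 9
47: 3675821 = 47·78208 + 45
53: 3675821 = 53·69355 + 6
59: 3675821 = 59·62302 + 3
61: 3675821 = 61·60259 + 22
67: 3675821 = 67·54863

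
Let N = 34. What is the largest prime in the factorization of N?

17

34 = 2 · 17
17 is prime.
So 34 = 2 · 17; the largest prime factor is 17.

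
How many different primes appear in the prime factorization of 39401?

2

39401 = 31^2 · 41
39401 = 31^2 · 41, which has 2 distinct prime factors.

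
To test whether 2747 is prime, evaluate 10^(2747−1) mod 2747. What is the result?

1322

10^1 ≡ 10 (mod 2747)
10^2 ≡ 10^2 = 100 ≡ 100 (mod 2747)
10^4 ≡ 100^2 = 10000 ≡ 1759 (mod 2747)
10^8 ≡ 1759^2 = 3094081 ≡ 959 (mod 2747)
10^16 ≡ 959^2 = 919681 ≡ 2183 (mod 2747)
10^32 ≡ 2183^2 = 4765489 ≡ 2191 (mod 2747)
10^64 ≡ 2191^2 = 4800481 ≡ 1472 (mod 2747)
10^128 ≡ 1472^2 = 2166784 ≡ 2148 (mod 2747)
10^256 ≡ 2148^2 = 4613904 ≡ 1691 (mod 2747)
10^512 ≡ 1691^2 = 2859481 ≡ 2601 (mod 2747)
10^1024 ≡ 2601^2 = 6765201 ≡ 2087 (mod 2747)
10^2048 ≡ 2087^2 = 4355569 ≡ 1574 (mod 2747)
2746 = 2048 + 512 + 128 + 32 + 16 + 8 + 2 in binary powers of 2.
So 10^2746 ≡ 1574 · 2601 · 2148 · 2191 · 2183 · 959 · 100 ≡ 1322 (mod 2747).
Since 1322 ≠ 1, base 10 is a Fermat witness: 2747 is composite.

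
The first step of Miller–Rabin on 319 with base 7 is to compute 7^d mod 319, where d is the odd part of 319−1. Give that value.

74

319 − 1 = 318 = 2^1 · 159, so d = 159.
7^1 ≡ 7 (mod 319)
7^2 ≡ 7^2 = 49 ≡ 49 (mod 319)
7^4 ≡ 49^2 = 2401 ≡ 168 (mod 319)
7^8 ≡ 168^2 = 28224 ≡ 152 (mod 319)
7^16 ≡ 152^2 = 23104 ≡ 136 (mod 319)
7^32 ≡ 136^2 = 18496 ≡ 313 (mod 319)
7^64 ≡ 313^2 = 97969 ≡ 36 (mod 319)
7^128 ≡ 36^2 = 1296 ≡ 20 (mod 319)
159 = 128 + 16 + 8 + 4 + 2 + 1 in binary powers of 2.
So 7^159 ≡ 20 · 136 · 152 · 168 · 49 · 7 ≡ 74 (mod 319).
Squaring chain: 74; never reaches −1, so base 7 is a Miller–Rabin witness that 319 is composite.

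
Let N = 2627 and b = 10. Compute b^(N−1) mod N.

10

10^1 ≡ 10 (mod 2627)
10^2 ≡ 10^2 = 100 ≡ 100 (mod 2627)
10^4 ≡ 100^2 = 10000 ≡ 2119 (mod 2627)
10^8 ≡ 2119^2 = 4490161 ≡ 618 (mod 2627)
10^16 ≡ 618^2 = 381924 ≡ 1009 (mod 2627)
10^32 ≡ 1009^2 = 1018081 ≡ 1432 (mod 2627)
10^64 ≡ 1432^2 = 2050624 ≡ 1564 (mod 2627)
10^128 ≡ 1564^2 = 2446096 ≡ 359 (mod 2627)
10^256 ≡ 359^2 = 128881 ≡ 158 (mod 2627)
10^512 ≡ 158^2 = 24964 ≡ 1321 (mod 2627)
10^1024 ≡ 1321^2 = 1745041 ≡ 713 (mod 2627)
10^2048 ≡ 713^2 = 508369 ≡ 1358 (mod 2627)
2626 = 2048 + 512 + 64 + 2 in binary powers of 2.
So 10^2626 ≡ 1358 · 1321 · 1564 · 100 ≡ 10 (mod 2627).
Since 10 ≠ 1, base 10 is a Fermat witness: 2627 is composite.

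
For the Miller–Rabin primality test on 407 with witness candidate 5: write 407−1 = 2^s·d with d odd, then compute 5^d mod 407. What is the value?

407 − 1 = 406 = 2^1 · 203, so d = 203.
5^1 ≡ 5 (mod 407)
5^2 ≡ 5^2 = 25 ≡ 25 (mod 407)
5^4 ≡ 25^2 = 625 ≡ 218 (mod 407)
5^8 ≡ 218^2 = 47524 ≡ 312 (mod 407)
5^16 ≡ 312^2 = 97344 ≡ 71 (mod 407)
5^32 ≡ 71^2 = 5041 ≡ 157 (mod 407)
5^64 ≡ 157^2 = 24649 ≡ 229 (mod 407)
5^128 ≡ 229^2 = 52441 ≡ 345 (mod 407)
203 = 128 + 64 + 8 + 2 + 1 in binary powers of 2.
So 5^203 ≡ 345 · 229 · 312 · 25 · 5 ≡ 279 (mod 407).
Squaring chain: 279; never reaches −1, so base 5 is a Miller–Rabin witness that 407 is composite.

279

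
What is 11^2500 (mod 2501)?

11^1 ≡ 11 (mod 2501)
11^2 ≡ 11^2 = 121 ≡ 121 (mod 2501)
11^4 ≡ 121^2 = 14641 ≡ 2136 (mod 2501)
11^8 ≡ 2136^2 = 4562496 ≡ 672 (mod 2501)
11^16 ≡ 672^2 = 451584 ≡ 1404 (mod 2501)
11^32 ≡ 1404^2 = 1971216 ≡ 428 (mod 2501)
11^64 ≡ 428^2 = 183184 ≡ 611 (mod 2501)
11^128 ≡ 611^2 = 373321 ≡ 672 (mod 2501)
11^256 ≡ 672^2 = 451584 ≡ 1404 (mod 2501)
11^512 ≡ 1404^2 = 1971216 ≡ 428 (mod 2501)
11^1024 ≡ 428^2 = 183184 ≡ 611 (mod 2501)
11^2048 ≡ 611^2 = 373321 ≡ 672 (mod 2501)
2500 = 2048 + 256 + 128 + 64 + 4 in binary powers of 2.
So 11^2500 ≡ 672 · 1404 · 672 · 611 · 2136 ≡ 245 (mod 2501).
Since 245 ≠ 1, base 11 is a Fermat witness: 2501 is composite.

245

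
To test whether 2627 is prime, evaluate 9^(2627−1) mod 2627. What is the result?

719

9^1 ≡ 9 (mod 2627)
9^2 ≡ 9^2 = 81 ≡ 81 (mod 2627)
9^4 ≡ 81^2 = 6561 ≡ 1307 (mod 2627)
9^8 ≡ 1307^2 = 1708249 ≡ 699 (mod 2627)
9^16 ≡ 699^2 = 488601 ≡ 2606 (mod 2627)
9^32 ≡ 2606^2 = 6791236 ≡ 441 (mod 2627)
9^64 ≡ 441^2 = 194481 ≡ 83 (mod 2627)
9^128 ≡ 83^2 = 6889 ≡ 1635 (mod 2627)
9^256 ≡ 1635^2 = 2673225 ≡ 1566 (mod 2627)
9^512 ≡ 1566^2 = 2452356 ≡ 1365 (mod 2627)
9^1024 ≡ 1365^2 = 1863225 ≡ 682 (mod 2627)
9^2048 ≡ 682^2 = 465124 ≡ 145 (mod 2627)
2626 = 2048 + 512 + 64 + 2 in binary powers of 2.
So 9^2626 ≡ 145 · 1365 · 83 · 81 ≡ 719 (mod 2627).
Since 719 ≠ 1, base 9 is a Fermat witness: 2627 is composite.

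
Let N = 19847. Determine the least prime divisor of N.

89

19847 is odd.
Digit sum 29, not divisible by 3.
Ends in 7: not divisible by 5.
7: 19847 = 7·2835 + 2
11: 19847 = 11·1804 + 3
13: 19847 = 13·1526 + 9
17: 19847 = 17·1167 + 8
19: 19847 = 19·1044 + 11
23: 19847 = 23·862 + 21
29: 19847 = 29·684 + 11
31: 19847 = 31·640 + 7
37: 19847 = 37·536 + 15
41: 19847 = 41·484 + 3
43: 19847 = 43·461 + 24
47: 19847 = 47·422 + 13
53: 19847 = 53·374 + 25
59: 19847 = 59·336 + 23
61: 19847 = 61·325 + 22
67: 19847 = 67·296 + 15
71: 19847 = 71·279 + 38
73: 19847 = 73·271 + 64
79: 19847 = 79·251 + 18
83: 19847 = 83·239 + 10
89: 19847 = 89·223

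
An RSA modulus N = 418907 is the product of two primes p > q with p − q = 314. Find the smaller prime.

509

Since p = q + 314, we have 418907 = q(q + 314), so q² + 314q − 418907 = 0.
Discriminant: 314² + 4·418907 = 98596 + 1675628 = 1774224; √1774224 = 1332.
q = (−314 + 1332)/2 = 509, and p = q + 314 = 823.
Check: 509 · 823 = 418907.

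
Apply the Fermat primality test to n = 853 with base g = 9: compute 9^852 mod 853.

1

9^1 ≡ 9 (mod 853)
9^2 ≡ 9^2 = 81 ≡ 81 (mod 853)
9^4 ≡ 81^2 = 6561 ≡ 590 (mod 853)
9^8 ≡ 590^2 = 348100 ≡ 76 (mod 853)
9^16 ≡ 76^2 = 5776 ≡ 658 (mod 853)
9^32 ≡ 658^2 = 432964 ≡ 493 (mod 853)
9^64 ≡ 493^2 = 243049 ≡ 797 (mod 853)
9^128 ≡ 797^2 = 635209 ≡ 577 (mod 853)
9^256 ≡ 577^2 = 332929 ≡ 259 (mod 853)
9^512 ≡ 259^2 = 67081 ≡ 547 (mod 853)
852 = 512 + 256 + 64 + 16 + 4 in binary powers of 2.
So 9^852 ≡ 547 · 259 · 797 · 658 · 590 ≡ 1 (mod 853).
Since the result is 1, base 9 gives no evidence that 853 is composite.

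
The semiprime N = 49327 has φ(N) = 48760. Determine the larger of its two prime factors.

461

φ(n) = (p−1)(q−1) = n − (p+q) + 1, so p + q = 49327 − 48760 + 1 = 568.
p and q are the roots of t² − 568t + 49327 = 0.
Discriminant: 568² − 4·49327 = 322624 − 197308 = 125316; √125316 = 354.
q = (568 − 354)/2 = 107, p = (568 + 354)/2 = 461.
Check: 107 · 461 = 49327.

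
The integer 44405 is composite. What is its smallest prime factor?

5

44405 is odd.
Digit sum 17, not divisible by 3.
Ends in 5: divisible by 5.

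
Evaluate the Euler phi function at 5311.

5152

Factor: 5311 = 47 · 113.
φ(5311) = (47−1) · (113−1) = 46 · 112 = 5152.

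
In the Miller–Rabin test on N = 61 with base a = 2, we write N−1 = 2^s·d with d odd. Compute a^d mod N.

61 − 1 = 60 = 2^2 · 15, so d = 15.
2^1 ≡ 2 (mod 61)
2^2 ≡ 2^2 = 4 ≡ 4 (mod 61)
2^4 ≡ 4^2 = 16 ≡ 16 (mod 61)
2^8 ≡ 16^2 = 256 ≡ 12 (mod 61)
15 = 8 + 4 + 2 + 1 in binary powers of 2.
So 2^15 ≡ 12 · 16 · 4 · 2 ≡ 11 (mod 61).
Squaring chain: 11 → 60; reaches −1, so base 2 does not prove 61 composite.

11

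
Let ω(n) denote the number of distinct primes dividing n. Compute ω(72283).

72283 = 41^2 · 43
72283 = 41^2 · 43, which has 2 distinct prime factors.

2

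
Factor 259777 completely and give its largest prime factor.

259777 = 7 · 37111
37111 = 17 · 2183
2183 = 37 · 59
59 is prime.
So 259777 = 7 · 17 · 37 · 59; the largest prime factor is 59.

59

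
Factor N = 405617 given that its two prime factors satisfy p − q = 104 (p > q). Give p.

691

Since p = q + 104, we have 405617 = q(q + 104), so q² + 104q − 405617 = 0.
Discriminant: 104² + 4·405617 = 10816 + 1622468 = 1633284; √1633284 = 1278.
q = (−104 + 1278)/2 = 587, and p = q + 104 = 691.
Check: 587 · 691 = 405617.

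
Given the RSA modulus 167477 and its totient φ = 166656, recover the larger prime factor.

449

φ(n) = (p−1)(q−1) = n − (p+q) + 1, so p + q = 167477 − 166656 + 1 = 822.
p and q are the roots of t² − 822t + 167477 = 0.
Discriminant: 822² − 4·167477 = 675684 − 669908 = 5776; √5776 = 76.
q = (822 − 76)/2 = 373, p = (822 + 76)/2 = 449.
Check: 373 · 449 = 167477.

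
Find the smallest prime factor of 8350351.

8350351 is odd.
Digit sum 25, not divisible by 3.
Ends in 1: not divisible by 5.
7: 8350351 = 7·1192907 + 2
11: 8350351 = 11·759122 + 9
13: 8350351 = 13·642334 + 9
17: 8350351 = 17·491197 + 2
19: 8350351 = 19·439492 + 3
23: 8350351 = 23·363058 + 17
29: 8350351 = 29·287943 + 4
31: 8350351 = 31·269366 + 5
37: 8350351 = 37·225685 + 6
41: 8350351 = 41·203667 + 4
43: 8350351 = 43·194194 + 9
47: 8350351 = 47·177667 + 2
53: 8350351 = 53·157553 + 42
59: 8350351 = 59·141531 + 22
61: 8350351 = 61·136891

61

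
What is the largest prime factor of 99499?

73

99499 = 29 · 3431
3431 = 47 · 73
73 is prime.
So 99499 = 29 · 47 · 73; the largest prime factor is 73.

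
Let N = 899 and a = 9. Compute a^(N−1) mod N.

9^1 ≡ 9 (mod 899)
9^2 ≡ 9^2 = 81 ≡ 81 (mod 899)
9^4 ≡ 81^2 = 6561 ≡ 268 (mod 899)
9^8 ≡ 268^2 = 71824 ≡ 803 (mod 899)
9^16 ≡ 803^2 = 644809 ≡ 226 (mod 899)
9^32 ≡ 226^2 = 51076 ≡ 732 (mod 899)
9^64 ≡ 732^2 = 535824 ≡ 20 (mod 899)
9^128 ≡ 20^2 = 400 ≡ 400 (mod 899)
9^256 ≡ 400^2 = 160000 ≡ 877 (mod 899)
9^512 ≡ 877^2 = 769129 ≡ 484 (mod 899)
898 = 512 + 256 + 128 + 2 in binary powers of 2.
So 9^898 ≡ 484 · 877 · 400 · 81 ≡ 545 (mod 899).
Since 545 ≠ 1, base 9 is a Fermat witness: 899 is composite.

545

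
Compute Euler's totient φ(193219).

Factor: 193219 = 13 · 89 · 167.
φ(193219) = (13−1) · (89−1) · (167−1) = 12 · 88 · 166 = 175296.

175296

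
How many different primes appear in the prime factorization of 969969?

6

969969 = 3 · 323323
323323 = 7 · 46189
46189 = 11 · 4199
4199 = 13 · 323
323 = 17 · 19
969969 = 3 · 7 · 11 · 13 · 17 · 19, which has 6 distinct prime factors.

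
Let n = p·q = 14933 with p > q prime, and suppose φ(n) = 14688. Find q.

φ(n) = (p−1)(q−1) = n − (p+q) + 1, so p + q = 14933 − 14688 + 1 = 246.
p and q are the roots of t² − 246t + 14933 = 0.
Discriminant: 246² − 4·14933 = 60516 − 59732 = 784; √784 = 28.
q = (246 − 28)/2 = 109, p = (246 + 28)/2 = 137.
Check: 109 · 137 = 14933.

109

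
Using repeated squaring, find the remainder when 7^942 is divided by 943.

156

7^1 ≡ 7 (mod 943)
7^2 ≡ 7^2 = 49 ≡ 49 (mod 943)
7^4 ≡ 49^2 = 2401 ≡ 515 (mod 943)
7^8 ≡ 515^2 = 265225 ≡ 242 (mod 943)
7^16 ≡ 242^2 = 58564 ≡ 98 (mod 943)
7^32 ≡ 98^2 = 9604 ≡ 174 (mod 943)
7^64 ≡ 174^2 = 30276 ≡ 100 (mod 943)
7^128 ≡ 100^2 = 10000 ≡ 570 (mod 943)
7^256 ≡ 570^2 = 324900 ≡ 508 (mod 943)
7^512 ≡ 508^2 = 258064 ≡ 625 (mod 943)
942 = 512 + 256 + 128 + 32 + 8 + 4 + 2 in binary powers of 2.
So 7^942 ≡ 625 · 508 · 570 · 174 · 242 · 515 · 49 ≡ 156 (mod 943).
Since 156 ≠ 1, base 7 is a Fermat witness: 943 is composite.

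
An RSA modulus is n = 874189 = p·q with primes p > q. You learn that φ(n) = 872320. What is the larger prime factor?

φ(n) = (p−1)(q−1) = n − (p+q) + 1, so p + q = 874189 − 872320 + 1 = 1870.
p and q are the roots of t² − 1870t + 874189 = 0.
Discriminant: 1870² − 4·874189 = 3496900 − 3496756 = 144; √144 = 12.
q = (1870 − 12)/2 = 929, p = (1870 + 12)/2 = 941.
Check: 929 · 941 = 874189.

941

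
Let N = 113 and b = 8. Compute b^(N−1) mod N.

1

8^1 ≡ 8 (mod 113)
8^2 ≡ 8^2 = 64 ≡ 64 (mod 113)
8^4 ≡ 64^2 = 4096 ≡ 28 (mod 113)
8^8 ≡ 28^2 = 784 ≡ 106 (mod 113)
8^16 ≡ 106^2 = 11236 ≡ 49 (mod 113)
8^32 ≡ 49^2 = 2401 ≡ 28 (mod 113)
8^64 ≡ 28^2 = 784 ≡ 106 (mod 113)
112 = 64 + 32 + 16 in binary powers of 2.
So 8^112 ≡ 106 · 28 · 49 ≡ 1 (mod 113).
Since the result is 1, base 8 gives no evidence that 113 is composite.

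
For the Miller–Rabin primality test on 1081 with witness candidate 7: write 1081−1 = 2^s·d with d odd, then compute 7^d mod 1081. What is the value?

366

1081 − 1 = 1080 = 2^3 · 135, so d = 135.
7^1 ≡ 7 (mod 1081)
7^2 ≡ 7^2 = 49 ≡ 49 (mod 1081)
7^4 ≡ 49^2 = 2401 ≡ 239 (mod 1081)
7^8 ≡ 239^2 = 57121 ≡ 909 (mod 1081)
7^16 ≡ 909^2 = 826281 ≡ 397 (mod 1081)
7^32 ≡ 397^2 = 157609 ≡ 864 (mod 1081)
7^64 ≡ 864^2 = 746496 ≡ 606 (mod 1081)
7^128 ≡ 606^2 = 367236 ≡ 777 (mod 1081)
135 = 128 + 4 + 2 + 1 in binary powers of 2.
So 7^135 ≡ 777 · 239 · 49 · 7 ≡ 366 (mod 1081).
Squaring chain: 366 → 993 → 177; never reaches −1, so base 7 is a Miller–Rabin witness that 1081 is composite.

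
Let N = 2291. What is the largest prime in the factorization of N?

79

2291 = 29 · 79
79 is prime.
So 2291 = 29 · 79; the largest prime factor is 79.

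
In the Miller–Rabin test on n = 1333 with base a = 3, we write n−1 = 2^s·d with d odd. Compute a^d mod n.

1298

1333 − 1 = 1332 = 2^2 · 333, so d = 333.
3^1 ≡ 3 (mod 1333)
3^2 ≡ 3^2 = 9 ≡ 9 (mod 1333)
3^4 ≡ 9^2 = 81 ≡ 81 (mod 1333)
3^8 ≡ 81^2 = 6561 ≡ 1229 (mod 1333)
3^16 ≡ 1229^2 = 1510441 ≡ 152 (mod 1333)
3^32 ≡ 152^2 = 23104 ≡ 443 (mod 1333)
3^64 ≡ 443^2 = 196249 ≡ 298 (mod 1333)
3^128 ≡ 298^2 = 88804 ≡ 826 (mod 1333)
3^256 ≡ 826^2 = 682276 ≡ 1113 (mod 1333)
333 = 256 + 64 + 8 + 4 + 1 in binary powers of 2.
So 3^333 ≡ 1113 · 298 · 1229 · 81 · 3 ≡ 1298 (mod 1333).
Squaring chain: 1298 → 1225; never reaches −1, so base 3 is a Miller–Rabin witness that 1333 is composite.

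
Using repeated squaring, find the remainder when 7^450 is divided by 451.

419

7^1 ≡ 7 (mod 451)
7^2 ≡ 7^2 = 49 ≡ 49 (mod 451)
7^4 ≡ 49^2 = 2401 ≡ 146 (mod 451)
7^8 ≡ 146^2 = 21316 ≡ 119 (mod 451)
7^16 ≡ 119^2 = 14161 ≡ 180 (mod 451)
7^32 ≡ 180^2 = 32400 ≡ 379 (mod 451)
7^64 ≡ 379^2 = 143641 ≡ 223 (mod 451)
7^128 ≡ 223^2 = 49729 ≡ 119 (mod 451)
7^256 ≡ 119^2 = 14161 ≡ 180 (mod 451)
450 = 256 + 128 + 64 + 2 in binary powers of 2.
So 7^450 ≡ 180 · 119 · 223 · 49 ≡ 419 (mod 451).
Since 419 ≠ 1, base 7 is a Fermat witness: 451 is composite.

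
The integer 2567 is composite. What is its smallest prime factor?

17

2567 is odd.
Digit sum 20, not divisible by 3.
Ends in 7: not divisible by 5.
7: 2567 = 7·366 + 5
11: 2567 = 11·233 + 4
13: 2567 = 13·197 + 6
17: 2567 = 17·151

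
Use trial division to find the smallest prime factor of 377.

377 is odd.
Digit sum 17, not divisible by 3.
Ends in 7: not divisible by 5.
7: 377 = 7·53 + 6
11: 377 = 11·34 + 3
13: 377 = 13·29

13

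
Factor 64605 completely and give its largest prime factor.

64605 = 3 · 21535
21535 = 5 · 4307
4307 = 59 · 73
73 is prime.
So 64605 = 3 · 5 · 59 · 73; the largest prime factor is 73.

73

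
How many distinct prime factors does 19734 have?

19734 = 2 · 9867
9867 = 3 · 3289
3289 = 11 · 299
299 = 13 · 23
19734 = 2 · 3 · 11 · 13 · 23, which has 5 distinct prime factors.

5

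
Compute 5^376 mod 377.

5^1 ≡ 5 (mod 377)
5^2 ≡ 5^2 = 25 ≡ 25 (mod 377)
5^4 ≡ 25^2 = 625 ≡ 248 (mod 377)
5^8 ≡ 248^2 = 61504 ≡ 53 (mod 377)
5^16 ≡ 53^2 = 2809 ≡ 170 (mod 377)
5^32 ≡ 170^2 = 28900 ≡ 248 (mod 377)
5^64 ≡ 248^2 = 61504 ≡ 53 (mod 377)
5^128 ≡ 53^2 = 2809 ≡ 170 (mod 377)
5^256 ≡ 170^2 = 28900 ≡ 248 (mod 377)
376 = 256 + 64 + 32 + 16 + 8 in binary powers of 2.
So 5^376 ≡ 248 · 53 · 248 · 170 · 53 ≡ 326 (mod 377).
Since 326 ≠ 1, base 5 is a Fermat witness: 377 is composite.

326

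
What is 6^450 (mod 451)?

6^1 ≡ 6 (mod 451)
6^2 ≡ 6^2 = 36 ≡ 36 (mod 451)
6^4 ≡ 36^2 = 1296 ≡ 394 (mod 451)
6^8 ≡ 394^2 = 155236 ≡ 92 (mod 451)
6^16 ≡ 92^2 = 8464 ≡ 346 (mod 451)
6^32 ≡ 346^2 = 119716 ≡ 201 (mod 451)
6^64 ≡ 201^2 = 40401 ≡ 262 (mod 451)
6^128 ≡ 262^2 = 68644 ≡ 92 (mod 451)
6^256 ≡ 92^2 = 8464 ≡ 346 (mod 451)
450 = 256 + 128 + 64 + 2 in binary powers of 2.
So 6^450 ≡ 346 · 92 · 262 · 36 ≡ 155 (mod 451).
Since 155 ≠ 1, base 6 is a Fermat witness: 451 is composite.

155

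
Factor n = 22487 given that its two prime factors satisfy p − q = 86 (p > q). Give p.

199

Since p = q + 86, we have 22487 = q(q + 86), so q² + 86q − 22487 = 0.
Discriminant: 86² + 4·22487 = 7396 + 89948 = 97344; √97344 = 312.
q = (−86 + 312)/2 = 113, and p = q + 86 = 199.
Check: 113 · 199 = 22487.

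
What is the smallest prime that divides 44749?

73

44749 is odd.
Digit sum 28, not divisible by 3.
Ends in 9: not divisible by 5.
7: 44749 = 7·6392 + 5
11: 44749 = 11·4068 + 1
13: 44749 = 13·3442 + 3
17: 44749 = 17·2632 + 5
19: 44749 = 19·2355 + 4
23: 44749 = 23·1945 + 14
29: 44749 = 29·1543 + 2
31: 44749 = 31·1443 + 16
37: 44749 = 37·1209 + 16
41: 44749 = 41·1091 + 18
43: 44749 = 43·1040 + 29
47: 44749 = 47·952 + 5
53: 44749 = 53·844 + 17
59: 44749 = 59·758 + 27
61: 44749 = 61·733 + 36
67: 44749 = 67·667 + 60
71: 44749 = 71·630 + 19
73: 44749 = 73·613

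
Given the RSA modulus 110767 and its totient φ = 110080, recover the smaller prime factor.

φ(n) = (p−1)(q−1) = n − (p+q) + 1, so p + q = 110767 − 110080 + 1 = 688.
p and q are the roots of t² − 688t + 110767 = 0.
Discriminant: 688² − 4·110767 = 473344 − 443068 = 30276; √30276 = 174.
q = (688 − 174)/2 = 257, p = (688 + 174)/2 = 431.
Check: 257 · 431 = 110767.

257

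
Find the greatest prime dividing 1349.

71

1349 = 19 · 71
71 is prime.
So 1349 = 19 · 71; the largest prime factor is 71.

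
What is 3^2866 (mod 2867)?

1095

3^1 ≡ 3 (mod 2867)
3^2 ≡ 3^2 = 9 ≡ 9 (mod 2867)
3^4 ≡ 9^2 = 81 ≡ 81 (mod 2867)
3^8 ≡ 81^2 = 6561 ≡ 827 (mod 2867)
3^16 ≡ 827^2 = 683929 ≡ 1583 (mod 2867)
3^32 ≡ 1583^2 = 2505889 ≡ 131 (mod 2867)
3^64 ≡ 131^2 = 17161 ≡ 2826 (mod 2867)
3^128 ≡ 2826^2 = 7986276 ≡ 1681 (mod 2867)
3^256 ≡ 1681^2 = 2825761 ≡ 1766 (mod 2867)
3^512 ≡ 1766^2 = 3118756 ≡ 2327 (mod 2867)
3^1024 ≡ 2327^2 = 5414929 ≡ 2033 (mod 2867)
3^2048 ≡ 2033^2 = 4133089 ≡ 1742 (mod 2867)
2866 = 2048 + 512 + 256 + 32 + 16 + 2 in binary powers of 2.
So 3^2866 ≡ 1742 · 2327 · 1766 · 131 · 1583 · 9 ≡ 1095 (mod 2867).
Since 1095 ≠ 1, base 3 is a Fermat witness: 2867 is composite.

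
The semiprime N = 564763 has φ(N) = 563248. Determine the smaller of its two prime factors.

659

φ(n) = (p−1)(q−1) = n − (p+q) + 1, so p + q = 564763 − 563248 + 1 = 1516.
p and q are the roots of t² − 1516t + 564763 = 0.
Discriminant: 1516² − 4·564763 = 2298256 − 2259052 = 39204; √39204 = 198.
q = (1516 − 198)/2 = 659, p = (1516 + 198)/2 = 857.
Check: 659 · 857 = 564763.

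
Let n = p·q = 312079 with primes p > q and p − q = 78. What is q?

Since p = q + 78, we have 312079 = q(q + 78), so q² + 78q − 312079 = 0.
Discriminant: 78² + 4·312079 = 6084 + 1248316 = 1254400; √1254400 = 1120.
q = (−78 + 1120)/2 = 521, and p = q + 78 = 599.
Check: 521 · 599 = 312079.

521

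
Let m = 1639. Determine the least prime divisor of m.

1639 is odd.
Digit sum 19, not divisible by 3.
Ends in 9: not divisible by 5.
7: 1639 = 7·234 + 1
11: 1639 = 11·149

11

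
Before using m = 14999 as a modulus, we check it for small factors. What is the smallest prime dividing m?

14999 is odd.
Digit sum 32, not divisible by 3.
Ends in 9: not divisible by 5.
7: 14999 = 7·2142 + 5
11: 14999 = 11·1363 + 6
13: 14999 = 13·1153 + 10
17: 14999 = 17·882 + 5
19: 14999 = 19·789 + 8
23: 14999 = 23·652 + 3
29: 14999 = 29·517 + 6
31: 14999 = 31·483 + 26
37: 14999 = 37·405 + 14
41: 14999 = 41·365 + 34
43: 14999 = 43·348 + 35
47: 14999 = 47·319 + 6
53: 14999 = 53·283

53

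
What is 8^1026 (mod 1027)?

168

8^1 ≡ 8 (mod 1027)
8^2 ≡ 8^2 = 64 ≡ 64 (mod 1027)
8^4 ≡ 64^2 = 4096 ≡ 1015 (mod 1027)
8^8 ≡ 1015^2 = 1030225 ≡ 144 (mod 1027)
8^16 ≡ 144^2 = 20736 ≡ 196 (mod 1027)
8^32 ≡ 196^2 = 38416 ≡ 417 (mod 1027)
8^64 ≡ 417^2 = 173889 ≡ 326 (mod 1027)
8^128 ≡ 326^2 = 106276 ≡ 495 (mod 1027)
8^256 ≡ 495^2 = 245025 ≡ 599 (mod 1027)
8^512 ≡ 599^2 = 358801 ≡ 378 (mod 1027)
8^1024 ≡ 378^2 = 142884 ≡ 131 (mod 1027)
1026 = 1024 + 2 in binary powers of 2.
So 8^1026 ≡ 131 · 64 ≡ 168 (mod 1027).
Since 168 ≠ 1, base 8 is a Fermat witness: 1027 is composite.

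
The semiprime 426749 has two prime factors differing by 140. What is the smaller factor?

587

Since p = q + 140, we have 426749 = q(q + 140), so q² + 140q − 426749 = 0.
Discriminant: 140² + 4·426749 = 19600 + 1706996 = 1726596; √1726596 = 1314.
q = (−140 + 1314)/2 = 587, and p = q + 140 = 727.
Check: 587 · 727 = 426749.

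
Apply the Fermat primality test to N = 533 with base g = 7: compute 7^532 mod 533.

113

7^1 ≡ 7 (mod 533)
7^2 ≡ 7^2 = 49 ≡ 49 (mod 533)
7^4 ≡ 49^2 = 2401 ≡ 269 (mod 533)
7^8 ≡ 269^2 = 72361 ≡ 406 (mod 533)
7^16 ≡ 406^2 = 164836 ≡ 139 (mod 533)
7^32 ≡ 139^2 = 19321 ≡ 133 (mod 533)
7^64 ≡ 133^2 = 17689 ≡ 100 (mod 533)
7^128 ≡ 100^2 = 10000 ≡ 406 (mod 533)
7^256 ≡ 406^2 = 164836 ≡ 139 (mod 533)
7^512 ≡ 139^2 = 19321 ≡ 133 (mod 533)
532 = 512 + 16 + 4 in binary powers of 2.
So 7^532 ≡ 133 · 139 · 269 ≡ 113 (mod 533).
Since 113 ≠ 1, base 7 is a Fermat witness: 533 is composite.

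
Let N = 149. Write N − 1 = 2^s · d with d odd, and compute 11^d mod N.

105

149 − 1 = 148 = 2^2 · 37, so d = 37.
11^1 ≡ 11 (mod 149)
11^2 ≡ 11^2 = 121 ≡ 121 (mod 149)
11^4 ≡ 121^2 = 14641 ≡ 39 (mod 149)
11^8 ≡ 39^2 = 1521 ≡ 31 (mod 149)
11^16 ≡ 31^2 = 961 ≡ 67 (mod 149)
11^32 ≡ 67^2 = 4489 ≡ 19 (mod 149)
37 = 32 + 4 + 1 in binary powers of 2.
So 11^37 ≡ 19 · 39 · 11 ≡ 105 (mod 149).
Squaring chain: 105 → 148; reaches −1, so base 11 does not prove 149 composite.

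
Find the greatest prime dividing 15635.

15635 = 5 · 3127
3127 = 53 · 59
59 is prime.
So 15635 = 5 · 53 · 59; the largest prime factor is 59.

59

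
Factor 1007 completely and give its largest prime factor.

53

1007 = 19 · 53
53 is prime.
So 1007 = 19 · 53; the largest prime factor is 53.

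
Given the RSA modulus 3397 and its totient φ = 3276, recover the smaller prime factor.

43

φ(n) = (p−1)(q−1) = n − (p+q) + 1, so p + q = 3397 − 3276 + 1 = 122.
p and q are the roots of t² − 122t + 3397 = 0.
Discriminant: 122² − 4·3397 = 14884 − 13588 = 1296; √1296 = 36.
q = (122 − 36)/2 = 43, p = (122 + 36)/2 = 79.
Check: 43 · 79 = 3397.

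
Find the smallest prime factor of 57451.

73

57451 is odd.
Digit sum 22, not divisible by 3.
Ends in 1: not divisible by 5.
7: 57451 = 7·8207 + 2
11: 57451 = 11·5222 + 9
13: 57451 = 13·4419 + 4
17: 57451 = 17·3379 + 8
19: 57451 = 19·3023 + 14
23: 57451 = 23·2497 + 20
29: 57451 = 29·1981 + 2
31: 57451 = 31·1853 + 8
37: 57451 = 37·1552 + 27
41: 57451 = 41·1401 + 10
43: 57451 = 43·1336 + 3
47: 57451 = 47·1222 + 17
53: 57451 = 53·1083 + 52
59: 57451 = 59·973 + 44
61: 57451 = 61·941 + 50
67: 57451 = 67·857 + 32
71: 57451 = 71·809 + 12
73: 57451 = 73·787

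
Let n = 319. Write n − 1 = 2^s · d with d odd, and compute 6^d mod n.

178

319 − 1 = 318 = 2^1 · 159, so d = 159.
6^1 ≡ 6 (mod 319)
6^2 ≡ 6^2 = 36 ≡ 36 (mod 319)
6^4 ≡ 36^2 = 1296 ≡ 20 (mod 319)
6^8 ≡ 20^2 = 400 ≡ 81 (mod 319)
6^16 ≡ 81^2 = 6561 ≡ 181 (mod 319)
6^32 ≡ 181^2 = 32761 ≡ 223 (mod 319)
6^64 ≡ 223^2 = 49729 ≡ 284 (mod 319)
6^128 ≡ 284^2 = 80656 ≡ 268 (mod 319)
159 = 128 + 16 + 8 + 4 + 2 + 1 in binary powers of 2.
So 6^159 ≡ 268 · 181 · 81 · 20 · 36 · 6 ≡ 178 (mod 319).
Squaring chain: 178; never reaches −1, so base 6 is a Miller–Rabin witness that 319 is composite.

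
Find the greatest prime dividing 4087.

67

4087 = 61 · 67
67 is prime.
So 4087 = 61 · 67; the largest prime factor is 67.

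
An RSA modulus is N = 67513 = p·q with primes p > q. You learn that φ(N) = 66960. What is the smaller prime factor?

φ(n) = (p−1)(q−1) = n − (p+q) + 1, so p + q = 67513 − 66960 + 1 = 554.
p and q are the roots of t² − 554t + 67513 = 0.
Discriminant: 554² − 4·67513 = 306916 − 270052 = 36864; √36864 = 192.
q = (554 − 192)/2 = 181, p = (554 + 192)/2 = 373.
Check: 181 · 373 = 67513.

181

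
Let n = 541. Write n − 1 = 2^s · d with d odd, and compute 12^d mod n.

540

541 − 1 = 540 = 2^2 · 135, so d = 135.
12^1 ≡ 12 (mod 541)
12^2 ≡ 12^2 = 144 ≡ 144 (mod 541)
12^4 ≡ 144^2 = 20736 ≡ 178 (mod 541)
12^8 ≡ 178^2 = 31684 ≡ 306 (mod 541)
12^16 ≡ 306^2 = 93636 ≡ 43 (mod 541)
12^32 ≡ 43^2 = 1849 ≡ 226 (mod 541)
12^64 ≡ 226^2 = 51076 ≡ 222 (mod 541)
12^128 ≡ 222^2 = 49284 ≡ 53 (mod 541)
135 = 128 + 4 + 2 + 1 in binary powers of 2.
So 12^135 ≡ 53 · 178 · 144 · 12 ≡ 540 (mod 541).
Since 12^d ≡ 540 (mod 541), base 12 does not prove 541 composite.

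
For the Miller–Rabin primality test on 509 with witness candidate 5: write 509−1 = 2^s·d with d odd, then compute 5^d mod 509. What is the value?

508

509 − 1 = 508 = 2^2 · 127, so d = 127.
5^1 ≡ 5 (mod 509)
5^2 ≡ 5^2 = 25 ≡ 25 (mod 509)
5^4 ≡ 25^2 = 625 ≡ 116 (mod 509)
5^8 ≡ 116^2 = 13456 ≡ 222 (mod 509)
5^16 ≡ 222^2 = 49284 ≡ 420 (mod 509)
5^32 ≡ 420^2 = 176400 ≡ 286 (mod 509)
5^64 ≡ 286^2 = 81796 ≡ 356 (mod 509)
127 = 64 + 32 + 16 + 8 + 4 + 2 + 1 in binary powers of 2.
So 5^127 ≡ 356 · 286 · 420 · 222 · 116 · 25 · 5 ≡ 508 (mod 509).
Since 5^d ≡ 508 (mod 509), base 5 does not prove 509 composite.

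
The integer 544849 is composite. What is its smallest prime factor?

544849 is odd.
Digit sum 34, not divisible by 3.
Ends in 9: not divisible by 5.
7: 544849 = 7·77835 + 4
11: 544849 = 11·49531 + 8
13: 544849 = 13·41911 + 6
17: 544849 = 17·32049 + 16
19: 544849 = 19·28676 + 5
23: 544849 = 23·23689 + 2
29: 544849 = 29·18787 + 26
31: 544849 = 31·17575 + 24
37: 544849 = 37·14725 + 24
41: 544849 = 41·13289

41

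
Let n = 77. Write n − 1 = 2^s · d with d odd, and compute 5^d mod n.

75

77 − 1 = 76 = 2^2 · 19, so d = 19.
5^1 ≡ 5 (mod 77)
5^2 ≡ 5^2 = 25 ≡ 25 (mod 77)
5^4 ≡ 25^2 = 625 ≡ 9 (mod 77)
5^8 ≡ 9^2 = 81 ≡ 4 (mod 77)
5^16 ≡ 4^2 = 16 ≡ 16 (mod 77)
19 = 16 + 2 + 1 in binary powers of 2.
So 5^19 ≡ 16 · 25 · 5 ≡ 75 (mod 77).
Squaring chain: 75 → 4; never reaches −1, so base 5 is a Miller–Rabin witness that 77 is composite.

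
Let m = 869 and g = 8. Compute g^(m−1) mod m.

8^1 ≡ 8 (mod 869)
8^2 ≡ 8^2 = 64 ≡ 64 (mod 869)
8^4 ≡ 64^2 = 4096 ≡ 620 (mod 869)
8^8 ≡ 620^2 = 384400 ≡ 302 (mod 869)
8^16 ≡ 302^2 = 91204 ≡ 828 (mod 869)
8^32 ≡ 828^2 = 685584 ≡ 812 (mod 869)
8^64 ≡ 812^2 = 659344 ≡ 642 (mod 869)
8^128 ≡ 642^2 = 412164 ≡ 258 (mod 869)
8^256 ≡ 258^2 = 66564 ≡ 520 (mod 869)
8^512 ≡ 520^2 = 270400 ≡ 141 (mod 869)
868 = 512 + 256 + 64 + 32 + 4 in binary powers of 2.
So 8^868 ≡ 141 · 520 · 642 · 812 · 620 ≡ 368 (mod 869).
Since 368 ≠ 1, base 8 is a Fermat witness: 869 is composite.

368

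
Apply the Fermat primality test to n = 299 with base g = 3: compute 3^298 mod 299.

3^1 ≡ 3 (mod 299)
3^2 ≡ 3^2 = 9 ≡ 9 (mod 299)
3^4 ≡ 9^2 = 81 ≡ 81 (mod 299)
3^8 ≡ 81^2 = 6561 ≡ 282 (mod 299)
3^16 ≡ 282^2 = 79524 ≡ 289 (mod 299)
3^32 ≡ 289^2 = 83521 ≡ 100 (mod 299)
3^64 ≡ 100^2 = 10000 ≡ 133 (mod 299)
3^128 ≡ 133^2 = 17689 ≡ 48 (mod 299)
3^256 ≡ 48^2 = 2304 ≡ 211 (mod 299)
298 = 256 + 32 + 8 + 2 in binary powers of 2.
So 3^298 ≡ 211 · 100 · 282 · 9 ≡ 3 (mod 299).
Since 3 ≠ 1, base 3 is a Fermat witness: 299 is composite.

3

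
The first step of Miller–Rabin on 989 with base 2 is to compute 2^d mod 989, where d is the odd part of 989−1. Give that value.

469

989 − 1 = 988 = 2^2 · 247, so d = 247.
2^1 ≡ 2 (mod 989)
2^2 ≡ 2^2 = 4 ≡ 4 (mod 989)
2^4 ≡ 4^2 = 16 ≡ 16 (mod 989)
2^8 ≡ 16^2 = 256 ≡ 256 (mod 989)
2^16 ≡ 256^2 = 65536 ≡ 262 (mod 989)
2^32 ≡ 262^2 = 68644 ≡ 403 (mod 989)
2^64 ≡ 403^2 = 162409 ≡ 213 (mod 989)
2^128 ≡ 213^2 = 45369 ≡ 864 (mod 989)
247 = 128 + 64 + 32 + 16 + 4 + 2 + 1 in binary powers of 2.
So 2^247 ≡ 864 · 213 · 403 · 262 · 16 · 4 · 2 ≡ 469 (mod 989).
Squaring chain: 469 → 403; never reaches −1, so base 2 is a Miller–Rabin witness that 989 is composite.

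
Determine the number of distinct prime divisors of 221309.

221309 = 11^2 · 1829
1829 = 31 · 59
221309 = 11^2 · 31 · 59, which has 3 distinct prime factors.

3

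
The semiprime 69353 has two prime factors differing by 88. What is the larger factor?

Since p = q + 88, we have 69353 = q(q + 88), so q² + 88q − 69353 = 0.
Discriminant: 88² + 4·69353 = 7744 + 277412 = 285156; √285156 = 534.
q = (−88 + 534)/2 = 223, and p = q + 88 = 311.
Check: 223 · 311 = 69353.

311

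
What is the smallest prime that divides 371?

7

371 is odd.
Digit sum 11, not divisible by 3.
Ends in 1: not divisible by 5.
7: 371 = 7·53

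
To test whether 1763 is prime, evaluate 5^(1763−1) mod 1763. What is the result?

5^1 ≡ 5 (mod 1763)
5^2 ≡ 5^2 = 25 ≡ 25 (mod 1763)
5^4 ≡ 25^2 = 625 ≡ 625 (mod 1763)
5^8 ≡ 625^2 = 390625 ≡ 1002 (mod 1763)
5^16 ≡ 1002^2 = 1004004 ≡ 857 (mod 1763)
5^32 ≡ 857^2 = 734449 ≡ 1041 (mod 1763)
5^64 ≡ 1041^2 = 1083681 ≡ 1199 (mod 1763)
5^128 ≡ 1199^2 = 1437601 ≡ 756 (mod 1763)
5^256 ≡ 756^2 = 571536 ≡ 324 (mod 1763)
5^512 ≡ 324^2 = 104976 ≡ 959 (mod 1763)
5^1024 ≡ 959^2 = 919681 ≡ 1158 (mod 1763)
1762 = 1024 + 512 + 128 + 64 + 32 + 2 in binary powers of 2.
So 5^1762 ≡ 1158 · 959 · 756 · 1199 · 1041 · 25 ≡ 1665 (mod 1763).
Since 1665 ≠ 1, base 5 is a Fermat witness: 1763 is composite.

1665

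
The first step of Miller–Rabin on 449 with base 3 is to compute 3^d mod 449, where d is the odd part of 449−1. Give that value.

449 − 1 = 448 = 2^6 · 7, so d = 7.
3^1 ≡ 3 (mod 449)
3^2 ≡ 3^2 = 9 ≡ 9 (mod 449)
3^4 ≡ 9^2 = 81 ≡ 81 (mod 449)
7 = 4 + 2 + 1 in binary powers of 2.
So 3^7 ≡ 81 · 9 · 3 ≡ 391 (mod 449).
Squaring chain: 391 → 221 → 349 → 122 → 67 → 448; reaches −1, so base 3 does not prove 449 composite.

391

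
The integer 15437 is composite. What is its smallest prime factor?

43

15437 is odd.
Digit sum 20, not divisible by 3.
Ends in 7: not divisible by 5.
7: 15437 = 7·2205 + 2
11: 15437 = 11·1403 + 4
13: 15437 = 13·1187 + 6
17: 15437 = 17·908 + 1
19: 15437 = 19·812 + 9
23: 15437 = 23·671 + 4
29: 15437 = 29·532 + 9
31: 15437 = 31·497 + 30
37: 15437 = 37·417 + 8
41: 15437 = 41·376 + 21
43: 15437 = 43·359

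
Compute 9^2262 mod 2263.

9^1 ≡ 9 (mod 2263)
9^2 ≡ 9^2 = 81 ≡ 81 (mod 2263)
9^4 ≡ 81^2 = 6561 ≡ 2035 (mod 2263)
9^8 ≡ 2035^2 = 4141225 ≡ 2198 (mod 2263)
9^16 ≡ 2198^2 = 4831204 ≡ 1962 (mod 2263)
9^32 ≡ 1962^2 = 3849444 ≡ 81 (mod 2263)
9^64 ≡ 81^2 = 6561 ≡ 2035 (mod 2263)
9^128 ≡ 2035^2 = 4141225 ≡ 2198 (mod 2263)
9^256 ≡ 2198^2 = 4831204 ≡ 1962 (mod 2263)
9^512 ≡ 1962^2 = 3849444 ≡ 81 (mod 2263)
9^1024 ≡ 81^2 = 6561 ≡ 2035 (mod 2263)
9^2048 ≡ 2035^2 = 4141225 ≡ 2198 (mod 2263)
2262 = 2048 + 128 + 64 + 16 + 4 + 2 in binary powers of 2.
So 9^2262 ≡ 2198 · 2198 · 2035 · 1962 · 2035 · 81 ≡ 1242 (mod 2263).
Since 1242 ≠ 1, base 9 is a Fermat witness: 2263 is composite.

1242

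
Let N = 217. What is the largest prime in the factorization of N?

31

217 = 7 · 31
31 is prime.
So 217 = 7 · 31; the largest prime factor is 31.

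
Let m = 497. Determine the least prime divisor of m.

497 is odd.
Digit sum 20, not divisible by 3.
Ends in 7: not divisible by 5.
7: 497 = 7·71

7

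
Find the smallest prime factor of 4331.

4331 is odd.
Digit sum 11, not divisible by 3.
Ends in 1: not divisible by 5.
7: 4331 = 7·618 + 5
11: 4331 = 11·393 + 8
13: 4331 = 13·333 + 2
17: 4331 = 17·254 + 13
19: 4331 = 19·227 + 18
23: 4331 = 23·188 + 7
29: 4331 = 29·149 + 10
31: 4331 = 31·139 + 22
37: 4331 = 37·117 + 2
41: 4331 = 41·105 + 26
43: 4331 = 43·100 + 31
47: 4331 = 47·92 + 7
53: 4331 = 53·81 + 38
59: 4331 = 59·73 + 24
61: 4331 = 61·71

61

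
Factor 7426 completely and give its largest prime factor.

79

7426 = 2 · 3713
3713 = 47 · 79
79 is prime.
So 7426 = 2 · 47 · 79; the largest prime factor is 79.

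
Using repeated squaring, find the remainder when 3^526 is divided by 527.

121

3^1 ≡ 3 (mod 527)
3^2 ≡ 3^2 = 9 ≡ 9 (mod 527)
3^4 ≡ 9^2 = 81 ≡ 81 (mod 527)
3^8 ≡ 81^2 = 6561 ≡ 237 (mod 527)
3^16 ≡ 237^2 = 56169 ≡ 307 (mod 527)
3^32 ≡ 307^2 = 94249 ≡ 443 (mod 527)
3^64 ≡ 443^2 = 196249 ≡ 205 (mod 527)
3^128 ≡ 205^2 = 42025 ≡ 392 (mod 527)
3^256 ≡ 392^2 = 153664 ≡ 307 (mod 527)
3^512 ≡ 307^2 = 94249 ≡ 443 (mod 527)
526 = 512 + 8 + 4 + 2 in binary powers of 2.
So 3^526 ≡ 443 · 237 · 81 · 9 ≡ 121 (mod 527).
Since 121 ≠ 1, base 3 is a Fermat witness: 527 is composite.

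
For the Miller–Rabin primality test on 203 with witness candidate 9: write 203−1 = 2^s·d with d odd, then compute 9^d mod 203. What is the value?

4

203 − 1 = 202 = 2^1 · 101, so d = 101.
9^1 ≡ 9 (mod 203)
9^2 ≡ 9^2 = 81 ≡ 81 (mod 203)
9^4 ≡ 81^2 = 6561 ≡ 65 (mod 203)
9^8 ≡ 65^2 = 4225 ≡ 165 (mod 203)
9^16 ≡ 165^2 = 27225 ≡ 23 (mod 203)
9^32 ≡ 23^2 = 529 ≡ 123 (mod 203)
9^64 ≡ 123^2 = 15129 ≡ 107 (mod 203)
101 = 64 + 32 + 4 + 1 in binary powers of 2.
So 9^101 ≡ 107 · 123 · 65 · 9 ≡ 4 (mod 203).
Squaring chain: 4; never reaches −1, so base 9 is a Miller–Rabin witness that 203 is composite.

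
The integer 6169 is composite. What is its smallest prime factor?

6169 is odd.
Digit sum 22, not divisible by 3.
Ends in 9: not divisible by 5.
7: 6169 = 7·881 + 2
11: 6169 = 11·560 + 9
13: 6169 = 13·474 + 7
17: 6169 = 17·362 + 15
19: 6169 = 19·324 + 13
23: 6169 = 23·268 + 5
29: 6169 = 29·212 + 21
31: 6169 = 31·199

31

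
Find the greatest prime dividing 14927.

59

14927 = 11 · 1357
1357 = 23 · 59
59 is prime.
So 14927 = 11 · 23 · 59; the largest prime factor is 59.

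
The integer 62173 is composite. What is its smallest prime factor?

79

62173 is odd.
Digit sum 19, not divisible by 3.
Ends in 3: not divisible by 5.
7: 62173 = 7·8881 + 6
11: 62173 = 11·5652 + 1
13: 62173 = 13·4782 + 7
17: 62173 = 17·3657 + 4
19: 62173 = 19·3272 + 5
23: 62173 = 23·2703 + 4
29: 62173 = 29·2143 + 26
31: 62173 = 31·2005 + 18
37: 62173 = 37·1680 + 13
41: 62173 = 41·1516 + 17
43: 62173 = 43·1445 + 38
47: 62173 = 47·1322 + 39
53: 62173 = 53·1173 + 4
59: 62173 = 59·1053 + 46
61: 62173 = 61·1019 + 14
67: 62173 = 67·927 + 64
71: 62173 = 71·875 + 48
73: 62173 = 73·851 + 50
79: 62173 = 79·787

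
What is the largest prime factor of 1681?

1681 = 41 · 41
41 = 41 · 1
So 1681 = 41^2; the largest prime factor is 41.

41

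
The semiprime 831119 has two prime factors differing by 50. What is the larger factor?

Since p = q + 50, we have 831119 = q(q + 50), so q² + 50q − 831119 = 0.
Discriminant: 50² + 4·831119 = 2500 + 3324476 = 3326976; √3326976 = 1824.
q = (−50 + 1824)/2 = 887, and p = q + 50 = 937.
Check: 887 · 937 = 831119.

937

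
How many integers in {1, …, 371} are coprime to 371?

312

Factor: 371 = 7 · 53.
φ(371) = (7−1) · (53−1) = 6 · 52 = 312.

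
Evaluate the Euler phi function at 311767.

Factor: 311767 = 31 · 89 · 113.
φ(311767) = (31−1) · (89−1) · (113−1) = 30 · 88 · 112 = 295680.

295680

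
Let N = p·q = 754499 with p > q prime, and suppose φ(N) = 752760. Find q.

φ(n) = (p−1)(q−1) = n − (p+q) + 1, so p + q = 754499 − 752760 + 1 = 1740.
p and q are the roots of t² − 1740t + 754499 = 0.
Discriminant: 1740² − 4·754499 = 3027600 − 3017996 = 9604; √9604 = 98.
q = (1740 − 98)/2 = 821, p = (1740 + 98)/2 = 919.
Check: 821 · 919 = 754499.

821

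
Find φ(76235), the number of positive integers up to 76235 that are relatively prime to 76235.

59904

Factor: 76235 = 5 · 79 · 193.
φ(76235) = (5−1) · (79−1) · (193−1) = 4 · 78 · 192 = 59904.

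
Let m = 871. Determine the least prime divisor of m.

13

871 is odd.
Digit sum 16, not divisible by 3.
Ends in 1: not divisible by 5.
7: 871 = 7·124 + 3
11: 871 = 11·79 + 2
13: 871 = 13·67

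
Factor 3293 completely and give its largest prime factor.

3293 = 37 · 89
89 is prime.
So 3293 = 37 · 89; the largest prime factor is 89.

89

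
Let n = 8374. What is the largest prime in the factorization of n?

79

8374 = 2 · 4187
4187 = 53 · 79
79 is prime.
So 8374 = 2 · 53 · 79; the largest prime factor is 79.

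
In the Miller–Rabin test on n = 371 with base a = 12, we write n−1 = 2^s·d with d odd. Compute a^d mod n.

371 − 1 = 370 = 2^1 · 185, so d = 185.
12^1 ≡ 12 (mod 371)
12^2 ≡ 12^2 = 144 ≡ 144 (mod 371)
12^4 ≡ 144^2 = 20736 ≡ 331 (mod 371)
12^8 ≡ 331^2 = 109561 ≡ 116 (mod 371)
12^16 ≡ 116^2 = 13456 ≡ 100 (mod 371)
12^32 ≡ 100^2 = 10000 ≡ 354 (mod 371)
12^64 ≡ 354^2 = 125316 ≡ 289 (mod 371)
12^128 ≡ 289^2 = 83521 ≡ 46 (mod 371)
185 = 128 + 32 + 16 + 8 + 1 in binary powers of 2.
So 12^185 ≡ 46 · 354 · 100 · 116 · 12 ≡ 339 (mod 371).
Squaring chain: 339; never reaches −1, so base 12 is a Miller–Rabin witness that 371 is composite.

339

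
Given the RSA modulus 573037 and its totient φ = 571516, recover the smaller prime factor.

683

φ(n) = (p−1)(q−1) = n − (p+q) + 1, so p + q = 573037 − 571516 + 1 = 1522.
p and q are the roots of t² − 1522t + 573037 = 0.
Discriminant: 1522² − 4·573037 = 2316484 − 2292148 = 24336; √24336 = 156.
q = (1522 − 156)/2 = 683, p = (1522 + 156)/2 = 839.
Check: 683 · 839 = 573037.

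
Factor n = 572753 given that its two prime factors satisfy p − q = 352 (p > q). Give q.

601

Since p = q + 352, we have 572753 = q(q + 352), so q² + 352q − 572753 = 0.
Discriminant: 352² + 4·572753 = 123904 + 2291012 = 2414916; √2414916 = 1554.
q = (−352 + 1554)/2 = 601, and p = q + 352 = 953.
Check: 601 · 953 = 572753.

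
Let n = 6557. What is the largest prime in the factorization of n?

6557 = 79 · 83
83 is prime.
So 6557 = 79 · 83; the largest prime factor is 83.

83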